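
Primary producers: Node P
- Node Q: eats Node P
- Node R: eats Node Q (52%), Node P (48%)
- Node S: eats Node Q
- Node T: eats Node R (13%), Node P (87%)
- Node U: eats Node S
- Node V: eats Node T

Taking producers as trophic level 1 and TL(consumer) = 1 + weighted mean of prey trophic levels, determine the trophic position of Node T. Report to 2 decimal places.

Node Q: 1 + 1 = 2
Node R: 1 + (0.52×2 + 0.48×1) = 2.52
Node S: 1 + 2 = 3
Node T: 1 + (0.13×2.52 + 0.87×1) = 2.1976
Node U: 1 + 3 = 4
Node V: 1 + 2.1976 = 3.1976

2.20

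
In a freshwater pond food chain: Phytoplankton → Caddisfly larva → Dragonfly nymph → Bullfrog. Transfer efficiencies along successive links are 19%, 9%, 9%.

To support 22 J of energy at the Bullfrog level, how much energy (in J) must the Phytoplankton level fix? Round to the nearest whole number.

Cumulative transfer efficiency: 0.19 × 0.09 × 0.09 = 0.001539
Phytoplankton energy = 22 / 0.001539 = 14295 J

14295 J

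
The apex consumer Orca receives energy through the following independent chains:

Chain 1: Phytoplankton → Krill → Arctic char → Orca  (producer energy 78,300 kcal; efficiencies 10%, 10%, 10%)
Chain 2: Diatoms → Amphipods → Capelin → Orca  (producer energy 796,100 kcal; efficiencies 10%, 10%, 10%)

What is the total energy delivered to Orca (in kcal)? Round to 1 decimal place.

Chain 1: 78300 × 0.1 × 0.1 × 0.1 = 78.3 kcal
Chain 2: 796100 × 0.1 × 0.1 × 0.1 = 796.1 kcal
Total at Orca: 78.3 + 796.1 = 874.4 kcal

874.4 kcal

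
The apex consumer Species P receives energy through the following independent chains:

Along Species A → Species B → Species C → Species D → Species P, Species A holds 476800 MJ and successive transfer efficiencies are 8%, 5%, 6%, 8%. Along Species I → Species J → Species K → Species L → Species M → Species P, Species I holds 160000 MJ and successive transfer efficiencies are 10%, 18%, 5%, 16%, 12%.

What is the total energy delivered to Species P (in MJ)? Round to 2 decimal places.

11.92 MJ

Via Species A: 476800 × 0.08 × 0.05 × 0.06 × 0.08 = 9.15456 MJ
Via Species I: 160000 × 0.1 × 0.18 × 0.05 × 0.16 × 0.12 = 2.7648 MJ
Total at Species P: 9.15456 + 2.7648 = 11.91936 MJ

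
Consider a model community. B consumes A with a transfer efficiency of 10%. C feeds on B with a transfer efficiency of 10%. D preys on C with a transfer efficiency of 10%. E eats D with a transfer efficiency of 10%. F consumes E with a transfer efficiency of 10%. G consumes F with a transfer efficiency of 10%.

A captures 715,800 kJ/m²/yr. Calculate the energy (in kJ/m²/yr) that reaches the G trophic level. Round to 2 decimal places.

0.72 kJ/m²/yr

B: 715800 × 0.1 = 71580 kJ/m²/yr
C: 71580 × 0.1 = 7158 kJ/m²/yr
D: 7158 × 0.1 = 715.8 kJ/m²/yr
E: 715.8 × 0.1 = 71.58 kJ/m²/yr
F: 71.58 × 0.1 = 7.158 kJ/m²/yr
G: 7.158 × 0.1 = 0.7158 kJ/m²/yr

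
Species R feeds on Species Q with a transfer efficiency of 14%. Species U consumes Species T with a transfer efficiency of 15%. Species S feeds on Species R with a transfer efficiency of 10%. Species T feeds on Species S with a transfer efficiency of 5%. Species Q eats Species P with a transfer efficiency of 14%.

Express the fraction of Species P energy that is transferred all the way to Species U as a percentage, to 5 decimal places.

0.00147%

Product of link efficiencies: 0.14 × 0.14 × 0.1 × 0.05 × 0.15 = 0.0000147
As a percentage: 0.0000147 × 100 = 0.00147%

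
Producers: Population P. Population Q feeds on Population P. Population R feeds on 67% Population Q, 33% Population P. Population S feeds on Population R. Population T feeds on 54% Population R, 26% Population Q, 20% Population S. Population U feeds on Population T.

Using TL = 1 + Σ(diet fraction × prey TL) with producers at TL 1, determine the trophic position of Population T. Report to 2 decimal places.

3.70

Population Q: 1 + 1 = 2
Population R: 1 + (0.67×2 + 0.33×1) = 2.67
Population S: 1 + 2.67 = 3.67
Population T: 1 + (0.54×2.67 + 0.26×2 + 0.2×3.67) = 3.6958
Population U: 1 + 3.6958 = 4.6958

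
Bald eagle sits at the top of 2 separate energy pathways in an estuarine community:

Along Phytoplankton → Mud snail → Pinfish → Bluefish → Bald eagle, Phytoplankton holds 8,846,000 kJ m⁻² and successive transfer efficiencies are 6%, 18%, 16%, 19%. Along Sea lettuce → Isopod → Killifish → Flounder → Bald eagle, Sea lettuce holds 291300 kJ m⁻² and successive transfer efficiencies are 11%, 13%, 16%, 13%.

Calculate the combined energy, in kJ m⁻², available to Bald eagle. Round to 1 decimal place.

Via Phytoplankton: 8846000 × 0.06 × 0.18 × 0.16 × 0.19 = 2904.31872 kJ m⁻²
Via Sea lettuce: 291300 × 0.11 × 0.13 × 0.16 × 0.13 = 86.644272 kJ m⁻²
Total at Bald eagle: 2904.31872 + 86.644272 = 2990.962992 kJ m⁻²

2991.0 kJ m⁻²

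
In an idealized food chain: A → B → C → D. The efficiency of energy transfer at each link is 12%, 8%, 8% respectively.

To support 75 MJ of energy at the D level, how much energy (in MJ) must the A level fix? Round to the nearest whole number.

97656 MJ

Cumulative transfer efficiency: 0.12 × 0.08 × 0.08 = 0.000768
A energy = 75 / 0.000768 = 97656 MJ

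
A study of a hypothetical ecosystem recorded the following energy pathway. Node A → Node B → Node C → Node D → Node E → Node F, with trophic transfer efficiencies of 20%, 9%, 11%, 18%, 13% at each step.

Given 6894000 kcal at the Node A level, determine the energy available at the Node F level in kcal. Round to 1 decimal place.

Node B: 6894000 × 0.2 = 1378800 kcal
Node C: 1378800 × 0.09 = 124092 kcal
Node D: 124092 × 0.11 = 13650.12 kcal
Node E: 13650.12 × 0.18 = 2457.0216 kcal
Node F: 2457.0216 × 0.13 = 319.412808 kcal

319.4 kcal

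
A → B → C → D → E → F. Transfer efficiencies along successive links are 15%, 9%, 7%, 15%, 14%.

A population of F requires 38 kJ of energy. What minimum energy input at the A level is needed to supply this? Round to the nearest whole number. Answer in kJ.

1914840 kJ

Cumulative transfer efficiency: 0.15 × 0.09 × 0.07 × 0.15 × 0.14 = 0.000019845
A energy = 38 / 0.000019845 = 1914840 kJ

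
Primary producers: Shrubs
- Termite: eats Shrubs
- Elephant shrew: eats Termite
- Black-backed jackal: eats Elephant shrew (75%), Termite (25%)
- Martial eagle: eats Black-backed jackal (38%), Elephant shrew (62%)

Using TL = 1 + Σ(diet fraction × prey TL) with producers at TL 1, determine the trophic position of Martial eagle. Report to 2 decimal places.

4.29

Termite: 1 + 1 = 2
Elephant shrew: 1 + 2 = 3
Black-backed jackal: 1 + (0.75×3 + 0.25×2) = 3.75
Martial eagle: 1 + (0.38×3.75 + 0.62×3) = 4.285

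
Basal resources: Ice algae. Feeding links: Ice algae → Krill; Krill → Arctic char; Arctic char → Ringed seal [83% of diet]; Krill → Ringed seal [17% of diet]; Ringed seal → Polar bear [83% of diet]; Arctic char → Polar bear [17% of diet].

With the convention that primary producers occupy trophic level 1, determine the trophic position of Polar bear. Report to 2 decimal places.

Krill: 1 + 1 = 2
Arctic char: 1 + 2 = 3
Ringed seal: 1 + (0.83×3 + 0.17×2) = 3.83
Polar bear: 1 + (0.83×3.83 + 0.17×3) = 4.6889

4.69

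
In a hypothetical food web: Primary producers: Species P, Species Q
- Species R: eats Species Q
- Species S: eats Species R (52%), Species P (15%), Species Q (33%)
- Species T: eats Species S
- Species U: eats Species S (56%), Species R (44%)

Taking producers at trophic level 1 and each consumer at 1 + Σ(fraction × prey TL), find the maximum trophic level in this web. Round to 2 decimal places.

3.52

Species R: 1 + 1 = 2
Species S: 1 + (0.52×2 + 0.15×1 + 0.33×1) = 2.52
Species T: 1 + 2.52 = 3.52
Species U: 1 + (0.56×2.52 + 0.44×2) = 3.2912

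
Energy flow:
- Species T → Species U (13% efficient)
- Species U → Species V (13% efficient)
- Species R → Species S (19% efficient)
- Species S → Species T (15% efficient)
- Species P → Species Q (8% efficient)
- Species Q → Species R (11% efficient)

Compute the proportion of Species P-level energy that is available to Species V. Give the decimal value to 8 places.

Product of link efficiencies: 0.08 × 0.11 × 0.19 × 0.15 × 0.13 × 0.13 = 0.00000423852

0.00000424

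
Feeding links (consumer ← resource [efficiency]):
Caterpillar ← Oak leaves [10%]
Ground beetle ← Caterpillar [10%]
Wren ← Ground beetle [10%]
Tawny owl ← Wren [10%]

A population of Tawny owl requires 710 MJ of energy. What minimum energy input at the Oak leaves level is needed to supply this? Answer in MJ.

7100000 MJ

Cumulative transfer efficiency: 0.1 × 0.1 × 0.1 × 0.1 = 0.0001
Oak leaves energy = 710 / 0.0001 = 7100000 MJ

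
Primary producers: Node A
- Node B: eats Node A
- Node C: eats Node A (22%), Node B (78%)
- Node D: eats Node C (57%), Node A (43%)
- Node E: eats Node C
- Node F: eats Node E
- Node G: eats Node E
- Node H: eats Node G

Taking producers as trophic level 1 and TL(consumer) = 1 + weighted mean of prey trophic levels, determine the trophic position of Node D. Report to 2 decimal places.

3.01

Node B: 1 + 1 = 2
Node C: 1 + (0.22×1 + 0.78×2) = 2.78
Node D: 1 + (0.57×2.78 + 0.43×1) = 3.0146
Node E: 1 + 2.78 = 3.78
Node F: 1 + 3.78 = 4.78
Node G: 1 + 3.78 = 4.78
Node H: 1 + 4.78 = 5.78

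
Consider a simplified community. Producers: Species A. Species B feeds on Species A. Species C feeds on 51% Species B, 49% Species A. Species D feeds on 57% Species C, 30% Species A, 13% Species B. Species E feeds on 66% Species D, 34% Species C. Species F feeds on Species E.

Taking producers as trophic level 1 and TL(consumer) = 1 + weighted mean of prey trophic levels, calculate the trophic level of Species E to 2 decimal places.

Species B: 1 + 1 = 2
Species C: 1 + (0.51×2 + 0.49×1) = 2.51
Species D: 1 + (0.57×2.51 + 0.3×1 + 0.13×2) = 2.9907
Species E: 1 + (0.66×2.9907 + 0.34×2.51) = 3.827262
Species F: 1 + 3.827262 = 4.827262

3.83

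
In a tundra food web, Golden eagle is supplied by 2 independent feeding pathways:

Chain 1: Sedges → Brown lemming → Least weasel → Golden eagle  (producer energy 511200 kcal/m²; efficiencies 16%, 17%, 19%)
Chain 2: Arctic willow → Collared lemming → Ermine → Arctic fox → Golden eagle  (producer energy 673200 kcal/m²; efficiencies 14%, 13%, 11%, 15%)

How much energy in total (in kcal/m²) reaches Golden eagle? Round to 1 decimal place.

2844.0 kcal/m²

Chain 1: 511200 × 0.16 × 0.17 × 0.19 = 2641.8816 kcal/m²
Chain 2: 673200 × 0.14 × 0.13 × 0.11 × 0.15 = 202.16196 kcal/m²
Total at Golden eagle: 2641.8816 + 202.16196 = 2844.04356 kcal/m²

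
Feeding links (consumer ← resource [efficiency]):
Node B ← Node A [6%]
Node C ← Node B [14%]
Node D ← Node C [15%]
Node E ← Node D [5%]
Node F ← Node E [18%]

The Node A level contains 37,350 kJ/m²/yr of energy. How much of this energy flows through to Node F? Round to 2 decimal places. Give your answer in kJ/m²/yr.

Node B: 37350 × 0.06 = 2241 kJ/m²/yr
Node C: 2241 × 0.14 = 313.74 kJ/m²/yr
Node D: 313.74 × 0.15 = 47.061 kJ/m²/yr
Node E: 47.061 × 0.05 = 2.35305 kJ/m²/yr
Node F: 2.35305 × 0.18 = 0.423549 kJ/m²/yr

0.42 kJ/m²/yr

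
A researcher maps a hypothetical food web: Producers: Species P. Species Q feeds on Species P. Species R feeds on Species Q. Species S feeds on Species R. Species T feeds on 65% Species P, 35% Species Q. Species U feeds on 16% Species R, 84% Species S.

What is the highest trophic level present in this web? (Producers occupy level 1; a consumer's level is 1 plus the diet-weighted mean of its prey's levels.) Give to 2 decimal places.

4.84

Species Q: 1 + 1 = 2
Species R: 1 + 2 = 3
Species S: 1 + 3 = 4
Species T: 1 + (0.65×1 + 0.35×2) = 2.35
Species U: 1 + (0.16×3 + 0.84×4) = 4.84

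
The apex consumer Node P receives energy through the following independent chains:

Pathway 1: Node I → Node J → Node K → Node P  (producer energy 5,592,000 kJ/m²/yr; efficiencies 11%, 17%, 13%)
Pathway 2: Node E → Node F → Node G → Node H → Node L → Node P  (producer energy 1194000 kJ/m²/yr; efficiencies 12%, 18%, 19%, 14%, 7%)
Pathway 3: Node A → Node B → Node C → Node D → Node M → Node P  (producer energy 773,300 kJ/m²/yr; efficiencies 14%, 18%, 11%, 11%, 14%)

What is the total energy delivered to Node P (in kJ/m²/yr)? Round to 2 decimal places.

13675.18 kJ/m²/yr

Pathway 1: 5592000 × 0.11 × 0.17 × 0.13 = 13594.152 kJ/m²/yr
Pathway 2: 1194000 × 0.12 × 0.18 × 0.19 × 0.14 × 0.07 = 48.0217248 kJ/m²/yr
Pathway 3: 773300 × 0.14 × 0.18 × 0.11 × 0.11 × 0.14 = 33.01124904 kJ/m²/yr
Total at Node P: 13594.152 + 48.0217248 + 33.01124904 = 13675.18497384 kJ/m²/yr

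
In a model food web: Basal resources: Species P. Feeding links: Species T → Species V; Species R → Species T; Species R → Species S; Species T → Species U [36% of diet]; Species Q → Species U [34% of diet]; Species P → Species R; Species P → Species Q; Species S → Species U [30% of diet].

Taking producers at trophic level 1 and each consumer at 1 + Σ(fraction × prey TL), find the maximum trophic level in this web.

4

Species Q: 1 + 1 = 2
Species R: 1 + 1 = 2
Species S: 1 + 2 = 3
Species T: 1 + 2 = 3
Species U: 1 + (0.36×3 + 0.3×3 + 0.34×2) = 3.66
Species V: 1 + 3 = 4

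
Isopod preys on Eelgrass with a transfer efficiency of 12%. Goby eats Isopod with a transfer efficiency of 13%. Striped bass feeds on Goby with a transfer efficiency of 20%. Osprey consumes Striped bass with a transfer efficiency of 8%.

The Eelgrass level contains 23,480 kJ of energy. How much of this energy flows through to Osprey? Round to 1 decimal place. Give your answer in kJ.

5.9 kJ

Isopod: 23480 × 0.12 = 2817.6 kJ
Goby: 2817.6 × 0.13 = 366.288 kJ
Striped bass: 366.288 × 0.2 = 73.2576 kJ
Osprey: 73.2576 × 0.08 = 5.860608 kJ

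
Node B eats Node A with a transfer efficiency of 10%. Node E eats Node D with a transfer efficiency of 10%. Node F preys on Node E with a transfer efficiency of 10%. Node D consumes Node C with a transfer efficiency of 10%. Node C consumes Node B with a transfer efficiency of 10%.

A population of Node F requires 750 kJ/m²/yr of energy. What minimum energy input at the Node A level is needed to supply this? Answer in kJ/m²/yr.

75000000 kJ/m²/yr

Cumulative transfer efficiency: 0.1 × 0.1 × 0.1 × 0.1 × 0.1 = 0.00001
Node A energy = 750 / 0.00001 = 75000000 kJ/m²/yr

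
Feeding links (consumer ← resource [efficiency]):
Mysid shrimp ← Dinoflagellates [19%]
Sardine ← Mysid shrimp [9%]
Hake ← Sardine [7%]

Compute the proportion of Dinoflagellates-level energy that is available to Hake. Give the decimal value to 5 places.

0.00120

Product of link efficiencies: 0.19 × 0.09 × 0.07 = 0.001197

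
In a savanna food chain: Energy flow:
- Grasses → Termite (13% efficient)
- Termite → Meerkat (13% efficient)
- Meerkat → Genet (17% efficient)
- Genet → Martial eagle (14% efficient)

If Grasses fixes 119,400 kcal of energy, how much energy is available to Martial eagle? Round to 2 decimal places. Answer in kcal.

Termite: 119400 × 0.13 = 15522 kcal
Meerkat: 15522 × 0.13 = 2017.86 kcal
Genet: 2017.86 × 0.17 = 343.0362 kcal
Martial eagle: 343.0362 × 0.14 = 48.025068 kcal

48.03 kcal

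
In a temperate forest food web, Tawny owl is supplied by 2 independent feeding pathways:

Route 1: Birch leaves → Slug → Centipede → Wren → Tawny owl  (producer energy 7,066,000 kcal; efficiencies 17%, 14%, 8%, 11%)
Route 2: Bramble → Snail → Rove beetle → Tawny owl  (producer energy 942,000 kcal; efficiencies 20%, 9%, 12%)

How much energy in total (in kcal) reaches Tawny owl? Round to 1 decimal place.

Route 1: 7066000 × 0.17 × 0.14 × 0.08 × 0.11 = 1479.90304 kcal
Route 2: 942000 × 0.2 × 0.09 × 0.12 = 2034.72 kcal
Total at Tawny owl: 1479.90304 + 2034.72 = 3514.62304 kcal

3514.6 kcal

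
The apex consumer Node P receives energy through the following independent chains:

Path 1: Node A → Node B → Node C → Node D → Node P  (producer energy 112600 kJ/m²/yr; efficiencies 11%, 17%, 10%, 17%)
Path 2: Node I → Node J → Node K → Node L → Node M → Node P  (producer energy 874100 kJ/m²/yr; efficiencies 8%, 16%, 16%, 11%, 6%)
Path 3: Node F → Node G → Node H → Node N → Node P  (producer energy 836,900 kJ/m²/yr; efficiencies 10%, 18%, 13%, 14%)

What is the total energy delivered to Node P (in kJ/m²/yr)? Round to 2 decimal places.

321.78 kJ/m²/yr

Path 1: 112600 × 0.11 × 0.17 × 0.1 × 0.17 = 35.79554 kJ/m²/yr
Path 2: 874100 × 0.08 × 0.16 × 0.16 × 0.11 × 0.06 = 11.81503488 kJ/m²/yr
Path 3: 836900 × 0.1 × 0.18 × 0.13 × 0.14 = 274.16844 kJ/m²/yr
Total at Node P: 35.79554 + 11.81503488 + 274.16844 = 321.77901488 kJ/m²/yr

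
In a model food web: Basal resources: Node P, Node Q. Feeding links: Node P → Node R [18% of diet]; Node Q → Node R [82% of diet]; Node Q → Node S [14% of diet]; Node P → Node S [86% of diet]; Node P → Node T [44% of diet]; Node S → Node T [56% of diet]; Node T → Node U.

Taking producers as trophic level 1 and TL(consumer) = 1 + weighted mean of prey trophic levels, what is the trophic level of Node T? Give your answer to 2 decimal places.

Node R: 1 + (0.18×1 + 0.82×1) = 2
Node S: 1 + (0.14×1 + 0.86×1) = 2
Node T: 1 + (0.44×1 + 0.56×2) = 2.56
Node U: 1 + 2.56 = 3.56

2.56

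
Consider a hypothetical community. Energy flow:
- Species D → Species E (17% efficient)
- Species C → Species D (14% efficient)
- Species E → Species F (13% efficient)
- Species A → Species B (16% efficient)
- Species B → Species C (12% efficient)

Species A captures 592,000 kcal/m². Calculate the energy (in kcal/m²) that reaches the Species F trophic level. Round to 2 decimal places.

Species B: 592000 × 0.16 = 94720 kcal/m²
Species C: 94720 × 0.12 = 11366.4 kcal/m²
Species D: 11366.4 × 0.14 = 1591.296 kcal/m²
Species E: 1591.296 × 0.17 = 270.52032 kcal/m²
Species F: 270.52032 × 0.13 = 35.1676416 kcal/m²

35.17 kcal/m²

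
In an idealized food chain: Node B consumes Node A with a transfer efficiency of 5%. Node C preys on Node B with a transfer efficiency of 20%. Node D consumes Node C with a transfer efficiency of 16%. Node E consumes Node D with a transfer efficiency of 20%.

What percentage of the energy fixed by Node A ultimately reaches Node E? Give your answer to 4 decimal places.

0.0320%

Product of link efficiencies: 0.05 × 0.2 × 0.16 × 0.2 = 0.00032
As a percentage: 0.00032 × 100 = 0.0320%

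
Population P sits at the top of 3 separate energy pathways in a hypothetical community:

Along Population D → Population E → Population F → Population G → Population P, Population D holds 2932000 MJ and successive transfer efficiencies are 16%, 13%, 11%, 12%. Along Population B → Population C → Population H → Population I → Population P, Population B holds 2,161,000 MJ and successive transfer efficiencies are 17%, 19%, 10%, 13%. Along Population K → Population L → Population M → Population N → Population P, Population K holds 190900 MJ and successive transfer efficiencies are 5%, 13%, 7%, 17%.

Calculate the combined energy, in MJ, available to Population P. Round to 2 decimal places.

1727.18 MJ

Via Population D: 2932000 × 0.16 × 0.13 × 0.11 × 0.12 = 805.00992 MJ
Via Population B: 2161000 × 0.17 × 0.19 × 0.1 × 0.13 = 907.4039 MJ
Via Population K: 190900 × 0.05 × 0.13 × 0.07 × 0.17 = 14.766115 MJ
Total at Population P: 805.00992 + 907.4039 + 14.766115 = 1727.179935 MJ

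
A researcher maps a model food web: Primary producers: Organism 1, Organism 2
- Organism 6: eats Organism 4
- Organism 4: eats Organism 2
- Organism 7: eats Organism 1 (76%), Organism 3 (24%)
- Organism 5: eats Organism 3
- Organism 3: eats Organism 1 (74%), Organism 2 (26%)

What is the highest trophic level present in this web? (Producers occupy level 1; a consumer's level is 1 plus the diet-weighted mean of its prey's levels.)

3

Organism 3: 1 + (0.74×1 + 0.26×1) = 2
Organism 4: 1 + 1 = 2
Organism 5: 1 + 2 = 3
Organism 6: 1 + 2 = 3
Organism 7: 1 + (0.76×1 + 0.24×2) = 2.24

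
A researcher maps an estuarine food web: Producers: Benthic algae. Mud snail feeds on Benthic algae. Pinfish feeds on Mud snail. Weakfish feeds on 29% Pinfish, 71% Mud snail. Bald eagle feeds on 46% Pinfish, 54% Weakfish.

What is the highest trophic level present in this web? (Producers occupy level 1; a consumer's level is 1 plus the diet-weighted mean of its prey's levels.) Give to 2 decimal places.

4.16

Mud snail: 1 + 1 = 2
Pinfish: 1 + 2 = 3
Weakfish: 1 + (0.29×3 + 0.71×2) = 3.29
Bald eagle: 1 + (0.46×3 + 0.54×3.29) = 4.1566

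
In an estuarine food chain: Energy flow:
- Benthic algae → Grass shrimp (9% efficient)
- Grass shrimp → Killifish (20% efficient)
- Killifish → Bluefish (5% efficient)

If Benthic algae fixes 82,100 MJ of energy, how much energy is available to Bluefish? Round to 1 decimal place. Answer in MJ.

Grass shrimp: 82100 × 0.09 = 7389 MJ
Killifish: 7389 × 0.2 = 1477.8 MJ
Bluefish: 1477.8 × 0.05 = 73.89 MJ

73.9 MJ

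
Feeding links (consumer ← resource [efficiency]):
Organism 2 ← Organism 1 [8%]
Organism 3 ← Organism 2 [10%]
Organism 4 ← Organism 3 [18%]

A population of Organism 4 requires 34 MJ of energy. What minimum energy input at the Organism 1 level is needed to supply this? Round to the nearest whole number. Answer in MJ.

23611 MJ

Cumulative transfer efficiency: 0.08 × 0.1 × 0.18 = 0.00144
Organism 1 energy = 34 / 0.00144 = 23611 MJ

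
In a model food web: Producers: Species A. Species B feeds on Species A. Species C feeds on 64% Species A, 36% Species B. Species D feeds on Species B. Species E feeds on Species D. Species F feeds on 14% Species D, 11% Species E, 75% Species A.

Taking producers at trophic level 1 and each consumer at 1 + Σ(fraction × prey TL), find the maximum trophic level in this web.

4

Species B: 1 + 1 = 2
Species C: 1 + (0.64×1 + 0.36×2) = 2.36
Species D: 1 + 2 = 3
Species E: 1 + 3 = 4
Species F: 1 + (0.14×3 + 0.11×4 + 0.75×1) = 2.61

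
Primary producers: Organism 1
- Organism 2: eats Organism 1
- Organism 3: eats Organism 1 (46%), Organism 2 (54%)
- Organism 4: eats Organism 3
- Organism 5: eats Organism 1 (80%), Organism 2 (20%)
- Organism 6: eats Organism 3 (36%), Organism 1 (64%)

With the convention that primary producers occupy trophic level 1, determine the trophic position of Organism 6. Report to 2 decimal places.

Organism 2: 1 + 1 = 2
Organism 3: 1 + (0.46×1 + 0.54×2) = 2.54
Organism 4: 1 + 2.54 = 3.54
Organism 5: 1 + (0.8×1 + 0.2×2) = 2.2
Organism 6: 1 + (0.36×2.54 + 0.64×1) = 2.5544

2.55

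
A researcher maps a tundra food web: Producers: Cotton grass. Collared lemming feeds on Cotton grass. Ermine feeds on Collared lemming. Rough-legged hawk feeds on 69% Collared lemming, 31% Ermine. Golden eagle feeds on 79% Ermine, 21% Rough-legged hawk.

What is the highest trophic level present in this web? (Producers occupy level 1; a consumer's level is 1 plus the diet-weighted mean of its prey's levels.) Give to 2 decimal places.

Collared lemming: 1 + 1 = 2
Ermine: 1 + 2 = 3
Rough-legged hawk: 1 + (0.69×2 + 0.31×3) = 3.31
Golden eagle: 1 + (0.79×3 + 0.21×3.31) = 4.0651

4.07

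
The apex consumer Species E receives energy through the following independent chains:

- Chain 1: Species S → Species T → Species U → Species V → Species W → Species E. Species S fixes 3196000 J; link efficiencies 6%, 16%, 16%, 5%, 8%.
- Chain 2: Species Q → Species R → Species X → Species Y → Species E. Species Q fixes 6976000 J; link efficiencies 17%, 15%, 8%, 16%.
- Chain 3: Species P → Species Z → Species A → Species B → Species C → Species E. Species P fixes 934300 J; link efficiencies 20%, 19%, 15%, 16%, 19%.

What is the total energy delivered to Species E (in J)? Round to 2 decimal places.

2458.50 J

Chain 1: 3196000 × 0.06 × 0.16 × 0.16 × 0.05 × 0.08 = 19.636224 J
Chain 2: 6976000 × 0.17 × 0.15 × 0.08 × 0.16 = 2276.9664 J
Chain 3: 934300 × 0.2 × 0.19 × 0.15 × 0.16 × 0.19 = 161.895504 J
Total at Species E: 19.636224 + 2276.9664 + 161.895504 = 2458.498128 J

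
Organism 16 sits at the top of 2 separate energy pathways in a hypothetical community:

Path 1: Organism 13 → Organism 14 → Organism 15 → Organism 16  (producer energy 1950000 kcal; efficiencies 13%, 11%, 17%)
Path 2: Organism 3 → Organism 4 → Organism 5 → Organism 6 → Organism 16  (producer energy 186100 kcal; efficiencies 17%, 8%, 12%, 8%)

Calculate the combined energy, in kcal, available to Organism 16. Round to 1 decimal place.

Path 1: 1950000 × 0.13 × 0.11 × 0.17 = 4740.45 kcal
Path 2: 186100 × 0.17 × 0.08 × 0.12 × 0.08 = 24.297216 kcal
Total at Organism 16: 4740.45 + 24.297216 = 4764.747216 kcal

4764.7 kcal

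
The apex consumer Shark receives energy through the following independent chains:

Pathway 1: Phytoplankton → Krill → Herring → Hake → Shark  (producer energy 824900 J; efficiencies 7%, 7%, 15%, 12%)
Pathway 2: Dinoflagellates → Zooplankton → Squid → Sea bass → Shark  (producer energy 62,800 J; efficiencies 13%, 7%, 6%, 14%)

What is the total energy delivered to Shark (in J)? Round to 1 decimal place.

77.6 J

Pathway 1: 824900 × 0.07 × 0.07 × 0.15 × 0.12 = 72.75618 J
Pathway 2: 62800 × 0.13 × 0.07 × 0.06 × 0.14 = 4.800432 J
Total at Shark: 72.75618 + 4.800432 = 77.556612 J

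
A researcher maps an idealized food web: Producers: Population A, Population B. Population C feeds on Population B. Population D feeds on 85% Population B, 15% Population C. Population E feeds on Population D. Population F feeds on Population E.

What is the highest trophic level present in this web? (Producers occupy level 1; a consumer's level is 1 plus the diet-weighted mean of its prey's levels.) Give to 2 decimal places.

4.15

Population C: 1 + 1 = 2
Population D: 1 + (0.85×1 + 0.15×2) = 2.15
Population E: 1 + 2.15 = 3.15
Population F: 1 + 3.15 = 4.15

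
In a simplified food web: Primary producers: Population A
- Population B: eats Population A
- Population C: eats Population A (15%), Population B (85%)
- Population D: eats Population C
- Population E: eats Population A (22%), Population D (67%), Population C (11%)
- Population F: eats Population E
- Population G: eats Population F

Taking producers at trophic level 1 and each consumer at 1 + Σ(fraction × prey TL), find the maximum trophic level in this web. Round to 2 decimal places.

Population B: 1 + 1 = 2
Population C: 1 + (0.15×1 + 0.85×2) = 2.85
Population D: 1 + 2.85 = 3.85
Population E: 1 + (0.22×1 + 0.67×3.85 + 0.11×2.85) = 4.113
Population F: 1 + 4.113 = 5.113
Population G: 1 + 5.113 = 6.113

6.11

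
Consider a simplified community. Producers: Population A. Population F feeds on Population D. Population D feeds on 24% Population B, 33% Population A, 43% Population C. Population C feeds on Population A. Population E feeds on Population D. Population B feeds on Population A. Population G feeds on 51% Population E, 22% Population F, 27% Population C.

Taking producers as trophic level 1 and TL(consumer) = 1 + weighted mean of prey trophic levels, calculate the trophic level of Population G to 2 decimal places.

4.22

Population B: 1 + 1 = 2
Population C: 1 + 1 = 2
Population D: 1 + (0.24×2 + 0.33×1 + 0.43×2) = 2.67
Population E: 1 + 2.67 = 3.67
Population F: 1 + 2.67 = 3.67
Population G: 1 + (0.51×3.67 + 0.22×3.67 + 0.27×2) = 4.2191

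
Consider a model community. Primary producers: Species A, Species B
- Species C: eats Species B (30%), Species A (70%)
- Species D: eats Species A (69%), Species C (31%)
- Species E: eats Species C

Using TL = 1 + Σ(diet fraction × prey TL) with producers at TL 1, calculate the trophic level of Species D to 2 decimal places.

2.31

Species C: 1 + (0.3×1 + 0.7×1) = 2
Species D: 1 + (0.69×1 + 0.31×2) = 2.31
Species E: 1 + 2 = 3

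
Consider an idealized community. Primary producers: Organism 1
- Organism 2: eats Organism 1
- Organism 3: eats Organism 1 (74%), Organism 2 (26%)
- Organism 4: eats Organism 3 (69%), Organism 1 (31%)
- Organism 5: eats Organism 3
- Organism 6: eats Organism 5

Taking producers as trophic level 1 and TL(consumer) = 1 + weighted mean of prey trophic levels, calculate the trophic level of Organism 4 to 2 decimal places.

Organism 2: 1 + 1 = 2
Organism 3: 1 + (0.74×1 + 0.26×2) = 2.26
Organism 4: 1 + (0.69×2.26 + 0.31×1) = 2.8694
Organism 5: 1 + 2.26 = 3.26
Organism 6: 1 + 3.26 = 4.26

2.87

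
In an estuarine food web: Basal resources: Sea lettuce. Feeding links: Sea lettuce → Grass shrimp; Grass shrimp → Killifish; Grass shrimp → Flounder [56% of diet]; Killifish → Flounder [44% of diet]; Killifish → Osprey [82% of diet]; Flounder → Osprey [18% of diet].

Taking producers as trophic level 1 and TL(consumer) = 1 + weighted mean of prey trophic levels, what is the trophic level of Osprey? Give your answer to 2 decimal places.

Grass shrimp: 1 + 1 = 2
Killifish: 1 + 2 = 3
Flounder: 1 + (0.56×2 + 0.44×3) = 3.44
Osprey: 1 + (0.82×3 + 0.18×3.44) = 4.0792

4.08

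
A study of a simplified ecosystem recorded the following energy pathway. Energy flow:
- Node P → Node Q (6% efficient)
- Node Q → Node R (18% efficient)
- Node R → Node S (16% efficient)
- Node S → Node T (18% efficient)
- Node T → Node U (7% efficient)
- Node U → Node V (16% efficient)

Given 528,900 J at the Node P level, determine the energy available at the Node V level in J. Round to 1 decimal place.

Node Q: 528900 × 0.06 = 31734 J
Node R: 31734 × 0.18 = 5712.12 J
Node S: 5712.12 × 0.16 = 913.9392 J
Node T: 913.9392 × 0.18 = 164.509056 J
Node U: 164.509056 × 0.07 = 11.51563392 J
Node V: 11.51563392 × 0.16 = 1.8425014272 J

1.8 J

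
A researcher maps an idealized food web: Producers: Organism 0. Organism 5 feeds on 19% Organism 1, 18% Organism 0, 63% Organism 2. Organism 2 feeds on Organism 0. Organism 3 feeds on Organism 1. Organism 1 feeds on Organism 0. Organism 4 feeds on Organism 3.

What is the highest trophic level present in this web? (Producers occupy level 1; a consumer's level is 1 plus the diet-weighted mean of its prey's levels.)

Organism 1: 1 + 1 = 2
Organism 2: 1 + 1 = 2
Organism 3: 1 + 2 = 3
Organism 4: 1 + 3 = 4
Organism 5: 1 + (0.19×2 + 0.18×1 + 0.63×2) = 2.82

4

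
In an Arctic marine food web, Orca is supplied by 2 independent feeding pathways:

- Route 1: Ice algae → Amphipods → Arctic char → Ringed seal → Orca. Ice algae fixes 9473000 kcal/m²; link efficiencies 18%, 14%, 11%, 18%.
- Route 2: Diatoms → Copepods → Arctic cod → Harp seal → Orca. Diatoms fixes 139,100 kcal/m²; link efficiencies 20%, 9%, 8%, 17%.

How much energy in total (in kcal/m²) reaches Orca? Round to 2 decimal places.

Route 1: 9473000 × 0.18 × 0.14 × 0.11 × 0.18 = 4726.64808 kcal/m²
Route 2: 139100 × 0.2 × 0.09 × 0.08 × 0.17 = 34.05168 kcal/m²
Total at Orca: 4726.64808 + 34.05168 = 4760.69976 kcal/m²

4760.70 kcal/m²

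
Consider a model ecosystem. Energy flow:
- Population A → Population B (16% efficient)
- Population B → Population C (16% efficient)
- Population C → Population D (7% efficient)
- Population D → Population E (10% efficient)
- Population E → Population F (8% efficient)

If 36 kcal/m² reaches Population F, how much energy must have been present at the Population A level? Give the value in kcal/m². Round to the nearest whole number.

2511161 kcal/m²

Cumulative transfer efficiency: 0.16 × 0.16 × 0.07 × 0.1 × 0.08 = 0.000014336
Population A energy = 36 / 0.000014336 = 2511161 kcal/m²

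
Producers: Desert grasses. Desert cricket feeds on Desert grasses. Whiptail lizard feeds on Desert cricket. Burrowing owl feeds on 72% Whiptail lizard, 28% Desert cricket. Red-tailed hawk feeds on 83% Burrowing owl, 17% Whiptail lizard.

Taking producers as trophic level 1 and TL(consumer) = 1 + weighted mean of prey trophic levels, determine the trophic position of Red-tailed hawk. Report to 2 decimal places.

4.60

Desert cricket: 1 + 1 = 2
Whiptail lizard: 1 + 2 = 3
Burrowing owl: 1 + (0.72×3 + 0.28×2) = 3.72
Red-tailed hawk: 1 + (0.83×3.72 + 0.17×3) = 4.5976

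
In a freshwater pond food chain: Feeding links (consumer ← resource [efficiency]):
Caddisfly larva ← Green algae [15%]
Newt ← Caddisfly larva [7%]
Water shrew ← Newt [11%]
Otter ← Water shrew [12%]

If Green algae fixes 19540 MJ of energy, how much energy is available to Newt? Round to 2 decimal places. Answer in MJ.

Caddisfly larva: 19540 × 0.15 = 2931 MJ
Newt: 2931 × 0.07 = 205.17 MJ

205.17 MJ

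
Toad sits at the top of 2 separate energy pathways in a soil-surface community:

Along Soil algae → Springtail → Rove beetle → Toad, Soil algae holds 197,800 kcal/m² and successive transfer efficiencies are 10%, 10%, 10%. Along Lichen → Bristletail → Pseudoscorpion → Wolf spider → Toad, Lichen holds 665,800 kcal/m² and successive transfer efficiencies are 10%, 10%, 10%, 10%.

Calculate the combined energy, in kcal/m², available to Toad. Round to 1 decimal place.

264.4 kcal/m²

Via Soil algae: 197800 × 0.1 × 0.1 × 0.1 = 197.8 kcal/m²
Via Lichen: 665800 × 0.1 × 0.1 × 0.1 × 0.1 = 66.58 kcal/m²
Total at Toad: 197.8 + 66.58 = 264.38 kcal/m²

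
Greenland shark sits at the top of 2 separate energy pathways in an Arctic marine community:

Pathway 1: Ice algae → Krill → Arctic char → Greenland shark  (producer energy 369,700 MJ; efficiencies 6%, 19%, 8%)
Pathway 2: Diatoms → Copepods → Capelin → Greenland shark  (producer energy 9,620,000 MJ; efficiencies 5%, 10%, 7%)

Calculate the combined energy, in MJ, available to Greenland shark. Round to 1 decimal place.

3704.2 MJ

Pathway 1: 369700 × 0.06 × 0.19 × 0.08 = 337.1664 MJ
Pathway 2: 9620000 × 0.05 × 0.1 × 0.07 = 3367 MJ
Total at Greenland shark: 337.1664 + 3367 = 3704.1664 MJ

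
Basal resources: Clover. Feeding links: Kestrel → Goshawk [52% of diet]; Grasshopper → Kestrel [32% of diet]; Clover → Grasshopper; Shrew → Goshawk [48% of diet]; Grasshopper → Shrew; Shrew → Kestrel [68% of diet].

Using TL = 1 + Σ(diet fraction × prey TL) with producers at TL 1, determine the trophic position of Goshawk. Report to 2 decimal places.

Grasshopper: 1 + 1 = 2
Shrew: 1 + 2 = 3
Kestrel: 1 + (0.32×2 + 0.68×3) = 3.68
Goshawk: 1 + (0.52×3.68 + 0.48×3) = 4.3536

4.35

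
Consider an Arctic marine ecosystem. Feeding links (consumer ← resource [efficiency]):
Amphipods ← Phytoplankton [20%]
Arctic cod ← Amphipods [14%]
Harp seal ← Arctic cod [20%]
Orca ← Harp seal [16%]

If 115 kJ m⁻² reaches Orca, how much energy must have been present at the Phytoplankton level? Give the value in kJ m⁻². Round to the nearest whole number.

Cumulative transfer efficiency: 0.2 × 0.14 × 0.2 × 0.16 = 0.000896
Phytoplankton energy = 115 / 0.000896 = 128348 kJ m⁻²

128348 kJ m⁻²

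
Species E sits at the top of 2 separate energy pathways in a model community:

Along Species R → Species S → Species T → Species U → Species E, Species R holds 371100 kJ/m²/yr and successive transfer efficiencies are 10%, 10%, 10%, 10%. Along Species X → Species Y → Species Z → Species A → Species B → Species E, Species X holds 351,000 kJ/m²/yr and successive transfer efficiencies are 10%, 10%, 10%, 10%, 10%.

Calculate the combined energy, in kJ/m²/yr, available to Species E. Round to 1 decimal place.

Via Species R: 371100 × 0.1 × 0.1 × 0.1 × 0.1 = 37.11 kJ/m²/yr
Via Species X: 351000 × 0.1 × 0.1 × 0.1 × 0.1 × 0.1 = 3.51 kJ/m²/yr
Total at Species E: 37.11 + 3.51 = 40.62 kJ/m²/yr

40.6 kJ/m²/yr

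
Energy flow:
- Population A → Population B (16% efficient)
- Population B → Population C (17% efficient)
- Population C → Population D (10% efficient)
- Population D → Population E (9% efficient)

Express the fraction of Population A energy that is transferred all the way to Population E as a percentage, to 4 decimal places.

Product of link efficiencies: 0.16 × 0.17 × 0.1 × 0.09 = 0.0002448
As a percentage: 0.0002448 × 100 = 0.0245%

0.0245%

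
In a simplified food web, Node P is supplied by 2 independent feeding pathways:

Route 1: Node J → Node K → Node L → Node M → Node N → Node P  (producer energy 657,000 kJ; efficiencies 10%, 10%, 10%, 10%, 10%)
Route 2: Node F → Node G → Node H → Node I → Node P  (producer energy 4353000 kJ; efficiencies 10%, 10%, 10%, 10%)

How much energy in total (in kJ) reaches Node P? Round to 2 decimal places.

Route 1: 657000 × 0.1 × 0.1 × 0.1 × 0.1 × 0.1 = 6.57 kJ
Route 2: 4353000 × 0.1 × 0.1 × 0.1 × 0.1 = 435.3 kJ
Total at Node P: 6.57 + 435.3 = 441.87 kJ

441.87 kJ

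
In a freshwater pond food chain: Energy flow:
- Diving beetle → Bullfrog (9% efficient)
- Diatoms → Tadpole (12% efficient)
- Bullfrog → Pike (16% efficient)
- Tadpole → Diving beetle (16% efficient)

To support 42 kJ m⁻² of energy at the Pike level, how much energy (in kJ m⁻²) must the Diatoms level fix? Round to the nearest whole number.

Cumulative transfer efficiency: 0.12 × 0.16 × 0.09 × 0.16 = 0.00027648
Diatoms energy = 42 / 0.00027648 = 151910 kJ m⁻²

151910 kJ m⁻²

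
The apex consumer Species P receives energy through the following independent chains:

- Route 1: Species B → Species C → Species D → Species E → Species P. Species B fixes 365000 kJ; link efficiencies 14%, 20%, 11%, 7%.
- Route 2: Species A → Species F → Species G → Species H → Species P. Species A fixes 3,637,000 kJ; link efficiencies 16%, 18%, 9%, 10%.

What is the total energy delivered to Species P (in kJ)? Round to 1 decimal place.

Route 1: 365000 × 0.14 × 0.2 × 0.11 × 0.07 = 78.694 kJ
Route 2: 3637000 × 0.16 × 0.18 × 0.09 × 0.1 = 942.7104 kJ
Total at Species P: 78.694 + 942.7104 = 1021.4044 kJ

1021.4 kJ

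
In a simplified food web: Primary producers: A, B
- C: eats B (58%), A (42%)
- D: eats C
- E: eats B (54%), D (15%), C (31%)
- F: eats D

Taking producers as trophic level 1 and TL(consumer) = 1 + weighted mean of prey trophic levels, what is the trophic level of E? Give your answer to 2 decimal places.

C: 1 + (0.58×1 + 0.42×1) = 2
D: 1 + 2 = 3
E: 1 + (0.54×1 + 0.15×3 + 0.31×2) = 2.61
F: 1 + 3 = 4

2.61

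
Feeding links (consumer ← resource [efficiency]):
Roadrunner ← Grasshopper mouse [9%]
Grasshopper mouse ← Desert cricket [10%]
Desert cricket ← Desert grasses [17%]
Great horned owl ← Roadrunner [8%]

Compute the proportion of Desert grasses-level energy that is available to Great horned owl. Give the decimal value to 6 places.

Product of link efficiencies: 0.17 × 0.1 × 0.09 × 0.08 = 0.0001224

0.000122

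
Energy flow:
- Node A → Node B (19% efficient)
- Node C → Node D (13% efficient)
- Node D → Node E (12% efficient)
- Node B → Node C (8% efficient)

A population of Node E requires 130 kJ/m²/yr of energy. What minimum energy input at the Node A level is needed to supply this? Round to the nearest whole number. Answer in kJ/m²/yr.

548246 kJ/m²/yr

Cumulative transfer efficiency: 0.19 × 0.08 × 0.13 × 0.12 = 0.00023712
Node A energy = 130 / 0.00023712 = 548246 kJ/m²/yr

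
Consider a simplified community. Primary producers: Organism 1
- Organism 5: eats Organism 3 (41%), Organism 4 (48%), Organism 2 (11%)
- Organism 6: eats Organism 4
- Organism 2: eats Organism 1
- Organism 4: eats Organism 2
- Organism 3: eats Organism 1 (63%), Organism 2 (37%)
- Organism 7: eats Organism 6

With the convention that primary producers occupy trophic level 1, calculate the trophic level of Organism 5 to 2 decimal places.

Organism 2: 1 + 1 = 2
Organism 3: 1 + (0.63×1 + 0.37×2) = 2.37
Organism 4: 1 + 2 = 3
Organism 5: 1 + (0.41×2.37 + 0.48×3 + 0.11×2) = 3.6317
Organism 6: 1 + 3 = 4
Organism 7: 1 + 4 = 5

3.63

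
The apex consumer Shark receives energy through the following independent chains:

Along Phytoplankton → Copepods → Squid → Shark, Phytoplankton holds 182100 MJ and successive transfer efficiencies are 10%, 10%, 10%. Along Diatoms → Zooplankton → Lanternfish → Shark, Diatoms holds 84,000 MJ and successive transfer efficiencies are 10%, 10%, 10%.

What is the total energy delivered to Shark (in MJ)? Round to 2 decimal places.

266.10 MJ

Via Phytoplankton: 182100 × 0.1 × 0.1 × 0.1 = 182.1 MJ
Via Diatoms: 84000 × 0.1 × 0.1 × 0.1 = 84 MJ
Total at Shark: 182.1 + 84 = 266.1 MJ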